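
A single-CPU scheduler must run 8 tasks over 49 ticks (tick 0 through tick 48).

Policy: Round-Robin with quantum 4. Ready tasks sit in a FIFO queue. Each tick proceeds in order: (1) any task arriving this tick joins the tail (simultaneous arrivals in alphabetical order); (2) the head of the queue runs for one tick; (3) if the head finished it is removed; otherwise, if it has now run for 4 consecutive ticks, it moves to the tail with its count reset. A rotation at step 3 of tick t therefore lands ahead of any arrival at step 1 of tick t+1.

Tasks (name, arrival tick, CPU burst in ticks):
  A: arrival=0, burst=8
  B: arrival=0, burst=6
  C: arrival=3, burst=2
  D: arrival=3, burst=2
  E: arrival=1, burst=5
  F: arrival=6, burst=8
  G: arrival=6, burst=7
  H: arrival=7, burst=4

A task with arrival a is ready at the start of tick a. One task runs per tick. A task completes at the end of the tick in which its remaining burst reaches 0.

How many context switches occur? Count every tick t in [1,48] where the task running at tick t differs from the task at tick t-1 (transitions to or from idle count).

t=0: queue=[A,B] q_used=0 → run A
t=1: queue=[A,B,E] q_used=1 → run A
t=2: queue=[A,B,E] q_used=2 → run A
t=3: queue=[A,B,E,C,D] q_used=3 → run A
t=4: queue=[B,E,C,D,A] q_used=0 → run B
t=5: queue=[B,E,C,D,A] q_used=1 → run B
t=6: queue=[B,E,C,D,A,F,G] q_used=2 → run B
t=7: queue=[B,E,C,D,A,F,G,H] q_used=3 → run B
t=8: queue=[E,C,D,A,F,G,H,B] q_used=0 → run E
t=9: queue=[E,C,D,A,F,G,H,B] q_used=1 → run E
t=10: queue=[E,C,D,A,F,G,H,B] q_used=2 → run E
t=11: queue=[E,C,D,A,F,G,H,B] q_used=3 → run E
t=12: queue=[C,D,A,F,G,H,B,E] q_used=0 → run C
t=13: queue=[C,D,A,F,G,H,B,E] q_used=1 → run C
t=14: queue=[D,A,F,G,H,B,E] q_used=0 → run D
t=15: queue=[D,A,F,G,H,B,E] q_used=1 → run D
t=16: queue=[A,F,G,H,B,E] q_used=0 → run A
t=17: queue=[A,F,G,H,B,E] q_used=1 → run A
t=18: queue=[A,F,G,H,B,E] q_used=2 → run A
t=19: queue=[A,F,G,H,B,E] q_used=3 → run A
t=20: queue=[F,G,H,B,E] q_used=0 → run F
t=21: queue=[F,G,H,B,E] q_used=1 → run F
t=22: queue=[F,G,H,B,E] q_used=2 → run F
t=23: queue=[F,G,H,B,E] q_used=3 → run F
t=24: queue=[G,H,B,E,F] q_used=0 → run G
t=25: queue=[G,H,B,E,F] q_used=1 → run G
t=26: queue=[G,H,B,E,F] q_used=2 → run G
t=27: queue=[G,H,B,E,F] q_used=3 → run G
t=28: queue=[H,B,E,F,G] q_used=0 → run H
t=29: queue=[H,B,E,F,G] q_used=1 → run H
t=30: queue=[H,B,E,F,G] q_used=2 → run H
t=31: queue=[H,B,E,F,G] q_used=3 → run H
t=32: queue=[B,E,F,G] q_used=0 → run B
t=33: queue=[B,E,F,G] q_used=1 → run B
t=34: queue=[E,F,G] q_used=0 → run E
t=35: queue=[F,G] q_used=0 → run F
t=36: queue=[F,G] q_used=1 → run F
t=37: queue=[F,G] q_used=2 → run F
t=38: queue=[F,G] q_used=3 → run F
t=39: queue=[G] q_used=0 → run G
t=40: queue=[G] q_used=1 → run G
t=41: queue=[G] q_used=2 → run G
t=42: (idle)
t=43: (idle)
t=44: (idle)
t=45: (idle)
t=46: (idle)
t=47: (idle)
t=48: (idle)

context switches = 13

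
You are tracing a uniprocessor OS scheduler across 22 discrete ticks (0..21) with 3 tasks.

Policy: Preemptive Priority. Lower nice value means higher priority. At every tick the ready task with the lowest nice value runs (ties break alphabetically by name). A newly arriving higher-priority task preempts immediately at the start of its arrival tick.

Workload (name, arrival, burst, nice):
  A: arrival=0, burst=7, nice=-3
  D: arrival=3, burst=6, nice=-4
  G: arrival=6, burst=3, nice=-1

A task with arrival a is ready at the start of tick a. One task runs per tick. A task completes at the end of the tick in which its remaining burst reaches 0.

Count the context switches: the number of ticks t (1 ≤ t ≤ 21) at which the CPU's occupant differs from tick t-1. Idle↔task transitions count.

t=0: ready={A} → run A
t=1: ready={A} → run A
t=2: ready={A} → run A
t=3: ready={A,D} → run D
t=4: ready={A,D} → run D
t=5: ready={A,D} → run D
t=6: ready={A,D,G} → run D
t=7: ready={A,D,G} → run D
t=8: ready={A,D,G} → run D
t=9: ready={A,G} → run A
t=10: ready={A,G} → run A
t=11: ready={A,G} → run A
t=12: ready={A,G} → run A
t=13: ready={G} → run G
t=14: ready={G} → run G
t=15: ready={G} → run G
t=16: (idle)
t=17: (idle)
t=18: (idle)
t=19: (idle)
t=20: (idle)
t=21: (idle)

context switches = 4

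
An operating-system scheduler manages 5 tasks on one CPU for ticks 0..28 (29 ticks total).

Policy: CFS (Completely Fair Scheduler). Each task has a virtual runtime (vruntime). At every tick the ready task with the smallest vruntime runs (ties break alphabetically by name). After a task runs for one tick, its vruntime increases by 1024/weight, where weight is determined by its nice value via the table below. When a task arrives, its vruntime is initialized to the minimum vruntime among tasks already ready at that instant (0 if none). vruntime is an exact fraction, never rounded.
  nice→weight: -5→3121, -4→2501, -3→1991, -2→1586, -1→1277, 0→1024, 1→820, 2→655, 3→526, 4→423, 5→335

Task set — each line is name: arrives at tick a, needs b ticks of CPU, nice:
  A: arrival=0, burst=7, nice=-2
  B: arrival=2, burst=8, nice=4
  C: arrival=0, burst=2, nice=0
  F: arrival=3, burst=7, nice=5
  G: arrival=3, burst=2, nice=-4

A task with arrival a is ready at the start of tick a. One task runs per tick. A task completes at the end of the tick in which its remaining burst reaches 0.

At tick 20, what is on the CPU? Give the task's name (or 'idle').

t=0: vr[A=0 C=0] → run A
t=1: vr[A=512/793 C=0] → run C
t=2: vr[A=512/793 B=512/793 C=1] → run A
t=3: vr[A=1024/793 B=512/793 C=1 F=512/793 G=512/793] → run B
t=4: vr[A=1024/793 B=1028608/335439 C=1 F=512/793 G=512/793] → run F
t=5: vr[A=1024/793 B=1028608/335439 C=1 F=983552/265655 G=512/793] → run G
t=6: vr[A=1024/793 B=1028608/335439 C=1 F=983552/265655 G=34304/32513] → run C
t=7: vr[A=1024/793 B=1028608/335439 F=983552/265655 G=34304/32513] → run G
t=8: vr[A=1024/793 B=1028608/335439 F=983552/265655] → run A
t=9: vr[A=1536/793 B=1028608/335439 F=983552/265655] → run A
t=10: vr[A=2048/793 B=1028608/335439 F=983552/265655] → run A
t=11: vr[A=2560/793 B=1028608/335439 F=983552/265655] → run B
t=12: vr[A=2560/793 B=1840640/335439 F=983552/265655] → run A
t=13: vr[A=3072/793 B=1840640/335439 F=983552/265655] → run F
t=14: vr[A=3072/793 B=1840640/335439 F=1795584/265655] → run A
t=15: vr[B=1840640/335439 F=1795584/265655] → run B
t=16: vr[B=884224/111813 F=1795584/265655] → run F
t=17: vr[B=884224/111813 F=2607616/265655] → run B
t=18: vr[B=3464704/335439 F=2607616/265655] → run F
t=19: vr[B=3464704/335439 F=3419648/265655] → run B
t=20: vr[B=4276736/335439 F=3419648/265655] → run B
t=21: vr[B=1696256/111813 F=3419648/265655] → run F
t=22: vr[B=1696256/111813 F=846336/53131] → run B
t=23: vr[B=5900800/335439 F=846336/53131] → run F
t=24: vr[B=5900800/335439 F=5043712/265655] → run B
t=25: vr[F=5043712/265655] → run F
t=26: (idle)
t=27: (idle)
t=28: (idle)

running at tick 20 = B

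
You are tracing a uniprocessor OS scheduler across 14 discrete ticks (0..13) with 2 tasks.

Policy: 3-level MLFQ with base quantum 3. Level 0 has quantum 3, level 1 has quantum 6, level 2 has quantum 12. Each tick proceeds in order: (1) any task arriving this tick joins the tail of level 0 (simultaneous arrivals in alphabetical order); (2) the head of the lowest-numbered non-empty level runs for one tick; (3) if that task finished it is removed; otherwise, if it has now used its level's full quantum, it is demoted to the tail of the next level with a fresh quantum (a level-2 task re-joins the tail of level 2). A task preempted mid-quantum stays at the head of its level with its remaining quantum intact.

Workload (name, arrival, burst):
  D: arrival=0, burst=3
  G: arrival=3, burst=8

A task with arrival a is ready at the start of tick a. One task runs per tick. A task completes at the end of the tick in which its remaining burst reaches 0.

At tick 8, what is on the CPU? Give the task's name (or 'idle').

t=0: L0/L1/L2 = D/-/- → run D
t=1: L0/L1/L2 = D/-/- → run D
t=2: L0/L1/L2 = D/-/- → run D
t=3: L0/L1/L2 = G/-/- → run G
t=4: L0/L1/L2 = G/-/- → run G
t=5: L0/L1/L2 = G/-/- → run G
t=6: L0/L1/L2 = -/G/- → run G
t=7: L0/L1/L2 = -/G/- → run G
t=8: L0/L1/L2 = -/G/- → run G
t=9: L0/L1/L2 = -/G/- → run G
t=10: L0/L1/L2 = -/G/- → run G
t=11: (idle)
t=12: (idle)
t=13: (idle)

running at tick 8 = G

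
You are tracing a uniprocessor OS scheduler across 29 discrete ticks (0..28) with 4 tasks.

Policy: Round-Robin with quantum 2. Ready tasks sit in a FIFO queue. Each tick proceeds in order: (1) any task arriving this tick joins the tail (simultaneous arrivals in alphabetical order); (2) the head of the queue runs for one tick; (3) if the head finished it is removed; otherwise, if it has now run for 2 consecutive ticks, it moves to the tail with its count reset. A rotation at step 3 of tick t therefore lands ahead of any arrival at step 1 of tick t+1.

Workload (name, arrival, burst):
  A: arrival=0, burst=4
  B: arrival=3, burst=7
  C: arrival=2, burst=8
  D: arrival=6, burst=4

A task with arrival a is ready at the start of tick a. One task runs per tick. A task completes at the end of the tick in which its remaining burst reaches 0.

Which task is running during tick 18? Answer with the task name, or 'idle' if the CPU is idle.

t=0: queue=[A] q_used=0 → run A
t=1: queue=[A] q_used=1 → run A
t=2: queue=[A,C] q_used=0 → run A
t=3: queue=[A,C,B] q_used=1 → run A
t=4: queue=[C,B] q_used=0 → run C
t=5: queue=[C,B] q_used=1 → run C
t=6: queue=[B,C,D] q_used=0 → run B
t=7: queue=[B,C,D] q_used=1 → run B
t=8: queue=[C,D,B] q_used=0 → run C
t=9: queue=[C,D,B] q_used=1 → run C
t=10: queue=[D,B,C] q_used=0 → run D
t=11: queue=[D,B,C] q_used=1 → run D
t=12: queue=[B,C,D] q_used=0 → run B
t=13: queue=[B,C,D] q_used=1 → run B
t=14: queue=[C,D,B] q_used=0 → run C
t=15: queue=[C,D,B] q_used=1 → run C
t=16: queue=[D,B,C] q_used=0 → run D
t=17: queue=[D,B,C] q_used=1 → run D
t=18: queue=[B,C] q_used=0 → run B
t=19: queue=[B,C] q_used=1 → run B
t=20: queue=[C,B] q_used=0 → run C
t=21: queue=[C,B] q_used=1 → run C
t=22: queue=[B] q_used=0 → run B
t=23: (idle)
t=24: (idle)
t=25: (idle)
t=26: (idle)
t=27: (idle)
t=28: (idle)

running at tick 18 = B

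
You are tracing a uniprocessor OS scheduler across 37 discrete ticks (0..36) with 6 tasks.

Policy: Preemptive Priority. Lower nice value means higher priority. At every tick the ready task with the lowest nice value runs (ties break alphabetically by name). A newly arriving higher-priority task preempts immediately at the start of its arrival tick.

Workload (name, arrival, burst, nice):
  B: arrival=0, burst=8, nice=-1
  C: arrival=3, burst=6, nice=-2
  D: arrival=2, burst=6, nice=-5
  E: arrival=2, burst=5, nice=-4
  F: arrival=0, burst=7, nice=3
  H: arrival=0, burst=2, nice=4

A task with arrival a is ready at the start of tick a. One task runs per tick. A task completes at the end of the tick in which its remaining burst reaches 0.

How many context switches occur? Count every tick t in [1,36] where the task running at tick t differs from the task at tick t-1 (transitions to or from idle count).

context switches = 7

t=0: ready={B,F,H} → run B
t=1: ready={B,F,H} → run B
t=2: ready={B,D,E,F,H} → run D
t=3: ready={B,C,D,E,F,H} → run D
t=4: ready={B,C,D,E,F,H} → run D
t=5: ready={B,C,D,E,F,H} → run D
t=6: ready={B,C,D,E,F,H} → run D
t=7: ready={B,C,D,E,F,H} → run D
t=8: ready={B,C,E,F,H} → run E
t=9: ready={B,C,E,F,H} → run E
t=10: ready={B,C,E,F,H} → run E
t=11: ready={B,C,E,F,H} → run E
t=12: ready={B,C,E,F,H} → run E
t=13: ready={B,C,F,H} → run C
t=14: ready={B,C,F,H} → run C
t=15: ready={B,C,F,H} → run C
t=16: ready={B,C,F,H} → run C
t=17: ready={B,C,F,H} → run C
t=18: ready={B,C,F,H} → run C
t=19: ready={B,F,H} → run B
t=20: ready={B,F,H} → run B
t=21: ready={B,F,H} → run B
t=22: ready={B,F,H} → run B
t=23: ready={B,F,H} → run B
t=24: ready={B,F,H} → run B
t=25: ready={F,H} → run F
t=26: ready={F,H} → run F
t=27: ready={F,H} → run F
t=28: ready={F,H} → run F
t=29: ready={F,H} → run F
t=30: ready={F,H} → run F
t=31: ready={F,H} → run F
t=32: ready={H} → run H
t=33: ready={H} → run H
t=34: (idle)
t=35: (idle)
t=36: (idle)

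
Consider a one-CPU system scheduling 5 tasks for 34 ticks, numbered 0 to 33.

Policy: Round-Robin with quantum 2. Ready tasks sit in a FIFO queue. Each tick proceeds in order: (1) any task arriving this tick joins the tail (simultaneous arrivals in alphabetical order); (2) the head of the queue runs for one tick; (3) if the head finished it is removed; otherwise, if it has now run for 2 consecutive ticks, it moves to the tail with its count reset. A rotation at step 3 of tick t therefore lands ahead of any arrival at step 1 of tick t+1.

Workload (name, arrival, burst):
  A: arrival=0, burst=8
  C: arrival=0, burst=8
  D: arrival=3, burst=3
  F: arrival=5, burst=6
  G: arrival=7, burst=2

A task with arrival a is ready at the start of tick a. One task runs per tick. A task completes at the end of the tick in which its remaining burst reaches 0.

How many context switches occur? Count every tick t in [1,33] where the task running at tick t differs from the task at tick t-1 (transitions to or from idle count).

t=0: queue=[A,C] q_used=0 → run A
t=1: queue=[A,C] q_used=1 → run A
t=2: queue=[C,A] q_used=0 → run C
t=3: queue=[C,A,D] q_used=1 → run C
t=4: queue=[A,D,C] q_used=0 → run A
t=5: queue=[A,D,C,F] q_used=1 → run A
t=6: queue=[D,C,F,A] q_used=0 → run D
t=7: queue=[D,C,F,A,G] q_used=1 → run D
t=8: queue=[C,F,A,G,D] q_used=0 → run C
t=9: queue=[C,F,A,G,D] q_used=1 → run C
t=10: queue=[F,A,G,D,C] q_used=0 → run F
t=11: queue=[F,A,G,D,C] q_used=1 → run F
t=12: queue=[A,G,D,C,F] q_used=0 → run A
t=13: queue=[A,G,D,C,F] q_used=1 → run A
t=14: queue=[G,D,C,F,A] q_used=0 → run G
t=15: queue=[G,D,C,F,A] q_used=1 → run G
t=16: queue=[D,C,F,A] q_used=0 → run D
t=17: queue=[C,F,A] q_used=0 → run C
t=18: queue=[C,F,A] q_used=1 → run C
t=19: queue=[F,A,C] q_used=0 → run F
t=20: queue=[F,A,C] q_used=1 → run F
t=21: queue=[A,C,F] q_used=0 → run A
t=22: queue=[A,C,F] q_used=1 → run A
t=23: queue=[C,F] q_used=0 → run C
t=24: queue=[C,F] q_used=1 → run C
t=25: queue=[F] q_used=0 → run F
t=26: queue=[F] q_used=1 → run F
t=27: (idle)
t=28: (idle)
t=29: (idle)
t=30: (idle)
t=31: (idle)
t=32: (idle)
t=33: (idle)

context switches = 14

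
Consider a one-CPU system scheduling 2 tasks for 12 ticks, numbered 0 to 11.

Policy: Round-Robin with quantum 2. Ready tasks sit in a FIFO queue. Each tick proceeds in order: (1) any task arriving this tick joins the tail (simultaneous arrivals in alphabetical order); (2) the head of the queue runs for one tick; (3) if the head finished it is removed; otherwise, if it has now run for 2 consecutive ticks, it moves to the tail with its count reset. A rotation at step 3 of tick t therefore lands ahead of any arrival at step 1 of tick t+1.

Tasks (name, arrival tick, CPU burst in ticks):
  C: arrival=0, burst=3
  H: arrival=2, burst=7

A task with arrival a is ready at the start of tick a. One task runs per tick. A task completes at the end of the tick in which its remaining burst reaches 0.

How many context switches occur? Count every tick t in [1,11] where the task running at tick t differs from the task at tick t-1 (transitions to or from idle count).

t=0: queue=[C] q_used=0 → run C
t=1: queue=[C] q_used=1 → run C
t=2: queue=[C,H] q_used=0 → run C
t=3: queue=[H] q_used=0 → run H
t=4: queue=[H] q_used=1 → run H
t=5: queue=[H] q_used=0 → run H
t=6: queue=[H] q_used=1 → run H
t=7: queue=[H] q_used=0 → run H
t=8: queue=[H] q_used=1 → run H
t=9: queue=[H] q_used=0 → run H
t=10: (idle)
t=11: (idle)

context switches = 2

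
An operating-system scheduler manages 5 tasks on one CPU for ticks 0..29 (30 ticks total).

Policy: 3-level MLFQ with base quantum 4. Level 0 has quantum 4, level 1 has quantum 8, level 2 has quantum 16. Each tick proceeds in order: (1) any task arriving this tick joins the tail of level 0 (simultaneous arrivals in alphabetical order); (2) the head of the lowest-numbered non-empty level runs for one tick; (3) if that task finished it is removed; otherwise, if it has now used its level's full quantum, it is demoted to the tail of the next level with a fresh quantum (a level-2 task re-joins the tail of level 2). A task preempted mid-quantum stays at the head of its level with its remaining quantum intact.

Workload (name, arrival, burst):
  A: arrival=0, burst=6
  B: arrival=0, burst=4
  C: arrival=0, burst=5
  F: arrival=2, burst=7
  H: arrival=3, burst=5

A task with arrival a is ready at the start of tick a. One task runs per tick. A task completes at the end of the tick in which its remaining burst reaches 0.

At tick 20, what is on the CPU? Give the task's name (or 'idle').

t=0: L0/L1/L2 = ABC/-/- → run A
t=1: L0/L1/L2 = ABC/-/- → run A
t=2: L0/L1/L2 = ABCF/-/- → run A
t=3: L0/L1/L2 = ABCFH/-/- → run A
t=4: L0/L1/L2 = BCFH/A/- → run B
t=5: L0/L1/L2 = BCFH/A/- → run B
t=6: L0/L1/L2 = BCFH/A/- → run B
t=7: L0/L1/L2 = BCFH/A/- → run B
t=8: L0/L1/L2 = CFH/A/- → run C
t=9: L0/L1/L2 = CFH/A/- → run C
t=10: L0/L1/L2 = CFH/A/- → run C
t=11: L0/L1/L2 = CFH/A/- → run C
t=12: L0/L1/L2 = FH/AC/- → run F
t=13: L0/L1/L2 = FH/AC/- → run F
t=14: L0/L1/L2 = FH/AC/- → run F
t=15: L0/L1/L2 = FH/AC/- → run F
t=16: L0/L1/L2 = H/ACF/- → run H
t=17: L0/L1/L2 = H/ACF/- → run H
t=18: L0/L1/L2 = H/ACF/- → run H
t=19: L0/L1/L2 = H/ACF/- → run H
t=20: L0/L1/L2 = -/ACFH/- → run A
t=21: L0/L1/L2 = -/ACFH/- → run A
t=22: L0/L1/L2 = -/CFH/- → run C
t=23: L0/L1/L2 = -/FH/- → run F
t=24: L0/L1/L2 = -/FH/- → run F
t=25: L0/L1/L2 = -/FH/- → run F
t=26: L0/L1/L2 = -/H/- → run H
t=27: (idle)
t=28: (idle)
t=29: (idle)

running at tick 20 = A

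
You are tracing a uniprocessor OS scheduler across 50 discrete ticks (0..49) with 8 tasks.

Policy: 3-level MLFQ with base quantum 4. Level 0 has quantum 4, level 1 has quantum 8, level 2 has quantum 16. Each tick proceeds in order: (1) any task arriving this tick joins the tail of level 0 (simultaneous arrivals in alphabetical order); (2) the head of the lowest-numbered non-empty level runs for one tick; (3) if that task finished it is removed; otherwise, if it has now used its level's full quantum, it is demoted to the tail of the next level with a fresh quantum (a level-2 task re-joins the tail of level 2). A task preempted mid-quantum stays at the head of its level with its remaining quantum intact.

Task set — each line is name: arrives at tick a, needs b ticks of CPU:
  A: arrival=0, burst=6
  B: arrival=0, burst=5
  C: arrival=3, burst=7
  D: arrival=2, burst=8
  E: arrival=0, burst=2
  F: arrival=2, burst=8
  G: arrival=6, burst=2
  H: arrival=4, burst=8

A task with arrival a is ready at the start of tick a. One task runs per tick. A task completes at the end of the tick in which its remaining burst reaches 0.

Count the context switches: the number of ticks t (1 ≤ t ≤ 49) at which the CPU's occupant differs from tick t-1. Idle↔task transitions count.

context switches = 14

t=0: L0/L1/L2 = ABE/-/- → run A
t=1: L0/L1/L2 = ABE/-/- → run A
t=2: L0/L1/L2 = ABEDF/-/- → run A
t=3: L0/L1/L2 = ABEDFC/-/- → run A
t=4: L0/L1/L2 = BEDFCH/A/- → run B
t=5: L0/L1/L2 = BEDFCH/A/- → run B
t=6: L0/L1/L2 = BEDFCHG/A/- → run B
t=7: L0/L1/L2 = BEDFCHG/A/- → run B
t=8: L0/L1/L2 = EDFCHG/AB/- → run E
t=9: L0/L1/L2 = EDFCHG/AB/- → run E
t=10: L0/L1/L2 = DFCHG/AB/- → run D
t=11: L0/L1/L2 = DFCHG/AB/- → run D
t=12: L0/L1/L2 = DFCHG/AB/- → run D
t=13: L0/L1/L2 = DFCHG/AB/- → run D
t=14: L0/L1/L2 = FCHG/ABD/- → run F
t=15: L0/L1/L2 = FCHG/ABD/- → run F
t=16: L0/L1/L2 = FCHG/ABD/- → run F
t=17: L0/L1/L2 = FCHG/ABD/- → run F
t=18: L0/L1/L2 = CHG/ABDF/- → run C
t=19: L0/L1/L2 = CHG/ABDF/- → run C
t=20: L0/L1/L2 = CHG/ABDF/- → run C
t=21: L0/L1/L2 = CHG/ABDF/- → run C
t=22: L0/L1/L2 = HG/ABDFC/- → run H
t=23: L0/L1/L2 = HG/ABDFC/- → run H
t=24: L0/L1/L2 = HG/ABDFC/- → run H
t=25: L0/L1/L2 = HG/ABDFC/- → run H
t=26: L0/L1/L2 = G/ABDFCH/- → run G
t=27: L0/L1/L2 = G/ABDFCH/- → run G
t=28: L0/L1/L2 = -/ABDFCH/- → run A
t=29: L0/L1/L2 = -/ABDFCH/- → run A
t=30: L0/L1/L2 = -/BDFCH/- → run B
t=31: L0/L1/L2 = -/DFCH/- → run D
t=32: L0/L1/L2 = -/DFCH/- → run D
t=33: L0/L1/L2 = -/DFCH/- → run D
t=34: L0/L1/L2 = -/DFCH/- → run D
t=35: L0/L1/L2 = -/FCH/- → run F
t=36: L0/L1/L2 = -/FCH/- → run F
t=37: L0/L1/L2 = -/FCH/- → run F
t=38: L0/L1/L2 = -/FCH/- → run F
t=39: L0/L1/L2 = -/CH/- → run C
t=40: L0/L1/L2 = -/CH/- → run C
t=41: L0/L1/L2 = -/CH/- → run C
t=42: L0/L1/L2 = -/H/- → run H
t=43: L0/L1/L2 = -/H/- → run H
t=44: L0/L1/L2 = -/H/- → run H
t=45: L0/L1/L2 = -/H/- → run H
t=46: (idle)
t=47: (idle)
t=48: (idle)
t=49: (idle)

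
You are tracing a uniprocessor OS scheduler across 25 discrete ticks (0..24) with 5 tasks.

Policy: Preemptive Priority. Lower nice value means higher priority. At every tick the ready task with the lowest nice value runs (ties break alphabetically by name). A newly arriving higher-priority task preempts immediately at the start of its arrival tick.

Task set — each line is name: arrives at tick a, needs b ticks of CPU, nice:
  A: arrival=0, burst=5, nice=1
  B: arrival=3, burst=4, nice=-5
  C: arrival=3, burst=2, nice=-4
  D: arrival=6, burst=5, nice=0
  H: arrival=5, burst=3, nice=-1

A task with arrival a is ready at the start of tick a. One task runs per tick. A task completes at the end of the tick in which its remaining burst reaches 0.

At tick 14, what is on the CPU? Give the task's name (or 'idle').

t=0: ready={A} → run A
t=1: ready={A} → run A
t=2: ready={A} → run A
t=3: ready={A,B,C} → run B
t=4: ready={A,B,C} → run B
t=5: ready={A,B,C,H} → run B
t=6: ready={A,B,C,D,H} → run B
t=7: ready={A,C,D,H} → run C
t=8: ready={A,C,D,H} → run C
t=9: ready={A,D,H} → run H
t=10: ready={A,D,H} → run H
t=11: ready={A,D,H} → run H
t=12: ready={A,D} → run D
t=13: ready={A,D} → run D
t=14: ready={A,D} → run D
t=15: ready={A,D} → run D
t=16: ready={A,D} → run D
t=17: ready={A} → run A
t=18: ready={A} → run A
t=19: (idle)
t=20: (idle)
t=21: (idle)
t=22: (idle)
t=23: (idle)
t=24: (idle)

running at tick 14 = D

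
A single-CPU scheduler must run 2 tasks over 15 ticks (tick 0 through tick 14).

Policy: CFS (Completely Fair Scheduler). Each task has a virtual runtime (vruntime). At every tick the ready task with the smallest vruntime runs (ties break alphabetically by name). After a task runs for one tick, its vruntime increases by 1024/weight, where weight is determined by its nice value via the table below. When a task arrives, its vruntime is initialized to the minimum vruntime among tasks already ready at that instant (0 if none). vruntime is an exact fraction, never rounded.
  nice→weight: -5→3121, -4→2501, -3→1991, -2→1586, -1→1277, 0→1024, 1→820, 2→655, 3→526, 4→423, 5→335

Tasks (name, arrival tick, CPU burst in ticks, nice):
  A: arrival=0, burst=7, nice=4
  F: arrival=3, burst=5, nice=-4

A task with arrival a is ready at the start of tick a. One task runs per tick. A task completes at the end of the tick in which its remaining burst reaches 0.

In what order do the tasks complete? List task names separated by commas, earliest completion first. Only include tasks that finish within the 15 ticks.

completion order = F, A

t=0: vr[A=0] → run A
t=1: vr[A=1024/423] → run A
t=2: vr[A=2048/423] → run A
t=3: vr[A=1024/141 F=1024/141] → run A
t=4: vr[A=4096/423 F=1024/141] → run F
t=5: vr[A=4096/423 F=2705408/352641] → run F
t=6: vr[A=4096/423 F=2849792/352641] → run F
t=7: vr[A=4096/423 F=2994176/352641] → run F
t=8: vr[A=4096/423 F=3138560/352641] → run F
t=9: vr[A=4096/423] → run A
t=10: vr[A=5120/423] → run A
t=11: vr[A=2048/141] → run A
t=12: (idle)
t=13: (idle)
t=14: (idle)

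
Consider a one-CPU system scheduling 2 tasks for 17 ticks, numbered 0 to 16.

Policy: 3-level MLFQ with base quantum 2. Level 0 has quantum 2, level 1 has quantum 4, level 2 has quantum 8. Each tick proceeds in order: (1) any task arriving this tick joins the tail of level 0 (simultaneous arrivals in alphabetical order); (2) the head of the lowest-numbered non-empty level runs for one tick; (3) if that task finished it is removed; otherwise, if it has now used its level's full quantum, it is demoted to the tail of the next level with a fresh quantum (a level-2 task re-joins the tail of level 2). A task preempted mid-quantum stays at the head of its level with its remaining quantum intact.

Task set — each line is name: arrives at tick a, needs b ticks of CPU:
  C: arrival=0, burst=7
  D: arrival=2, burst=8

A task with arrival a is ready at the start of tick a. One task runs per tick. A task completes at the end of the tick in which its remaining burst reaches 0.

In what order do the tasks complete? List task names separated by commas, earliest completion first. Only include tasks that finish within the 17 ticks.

completion order = C, D

t=0: L0/L1/L2 = C/-/- → run C
t=1: L0/L1/L2 = C/-/- → run C
t=2: L0/L1/L2 = D/C/- → run D
t=3: L0/L1/L2 = D/C/- → run D
t=4: L0/L1/L2 = -/CD/- → run C
t=5: L0/L1/L2 = -/CD/- → run C
t=6: L0/L1/L2 = -/CD/- → run C
t=7: L0/L1/L2 = -/CD/- → run C
t=8: L0/L1/L2 = -/D/C → run D
t=9: L0/L1/L2 = -/D/C → run D
t=10: L0/L1/L2 = -/D/C → run D
t=11: L0/L1/L2 = -/D/C → run D
t=12: L0/L1/L2 = -/-/CD → run C
t=13: L0/L1/L2 = -/-/D → run D
t=14: L0/L1/L2 = -/-/D → run D
t=15: (idle)
t=16: (idle)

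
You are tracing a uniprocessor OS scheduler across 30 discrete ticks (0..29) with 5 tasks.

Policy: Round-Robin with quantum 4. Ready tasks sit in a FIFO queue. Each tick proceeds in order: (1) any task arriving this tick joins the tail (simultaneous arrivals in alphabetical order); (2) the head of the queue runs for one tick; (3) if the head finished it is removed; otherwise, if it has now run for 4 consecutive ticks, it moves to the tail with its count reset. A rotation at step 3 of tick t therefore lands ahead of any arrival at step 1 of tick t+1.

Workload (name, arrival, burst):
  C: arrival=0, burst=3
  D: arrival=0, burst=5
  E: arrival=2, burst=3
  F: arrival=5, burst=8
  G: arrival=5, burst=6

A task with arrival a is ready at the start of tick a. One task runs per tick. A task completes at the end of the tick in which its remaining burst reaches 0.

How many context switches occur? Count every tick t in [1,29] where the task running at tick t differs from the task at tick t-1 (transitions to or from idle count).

context switches = 8

t=0: queue=[C,D] q_used=0 → run C
t=1: queue=[C,D] q_used=1 → run C
t=2: queue=[C,D,E] q_used=2 → run C
t=3: queue=[D,E] q_used=0 → run D
t=4: queue=[D,E] q_used=1 → run D
t=5: queue=[D,E,F,G] q_used=2 → run D
t=6: queue=[D,E,F,G] q_used=3 → run D
t=7: queue=[E,F,G,D] q_used=0 → run E
t=8: queue=[E,F,G,D] q_used=1 → run E
t=9: queue=[E,F,G,D] q_used=2 → run E
t=10: queue=[F,G,D] q_used=0 → run F
t=11: queue=[F,G,D] q_used=1 → run F
t=12: queue=[F,G,D] q_used=2 → run F
t=13: queue=[F,G,D] q_used=3 → run F
t=14: queue=[G,D,F] q_used=0 → run G
t=15: queue=[G,D,F] q_used=1 → run G
t=16: queue=[G,D,F] q_used=2 → run G
t=17: queue=[G,D,F] q_used=3 → run G
t=18: queue=[D,F,G] q_used=0 → run D
t=19: queue=[F,G] q_used=0 → run F
t=20: queue=[F,G] q_used=1 → run F
t=21: queue=[F,G] q_used=2 → run F
t=22: queue=[F,G] q_used=3 → run F
t=23: queue=[G] q_used=0 → run G
t=24: queue=[G] q_used=1 → run G
t=25: (idle)
t=26: (idle)
t=27: (idle)
t=28: (idle)
t=29: (idle)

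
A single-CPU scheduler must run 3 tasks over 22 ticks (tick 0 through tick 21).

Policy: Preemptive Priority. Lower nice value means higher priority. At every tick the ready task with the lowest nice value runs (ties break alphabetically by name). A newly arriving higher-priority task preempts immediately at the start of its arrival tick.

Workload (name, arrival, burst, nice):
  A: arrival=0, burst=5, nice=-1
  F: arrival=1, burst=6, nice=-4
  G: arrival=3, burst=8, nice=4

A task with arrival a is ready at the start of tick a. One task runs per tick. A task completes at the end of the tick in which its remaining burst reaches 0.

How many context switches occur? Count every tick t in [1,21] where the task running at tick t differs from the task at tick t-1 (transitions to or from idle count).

t=0: ready={A} → run A
t=1: ready={A,F} → run F
t=2: ready={A,F} → run F
t=3: ready={A,F,G} → run F
t=4: ready={A,F,G} → run F
t=5: ready={A,F,G} → run F
t=6: ready={A,F,G} → run F
t=7: ready={A,G} → run A
t=8: ready={A,G} → run A
t=9: ready={A,G} → run A
t=10: ready={A,G} → run A
t=11: ready={G} → run G
t=12: ready={G} → run G
t=13: ready={G} → run G
t=14: ready={G} → run G
t=15: ready={G} → run G
t=16: ready={G} → run G
t=17: ready={G} → run G
t=18: ready={G} → run G
t=19: (idle)
t=20: (idle)
t=21: (idle)

context switches = 4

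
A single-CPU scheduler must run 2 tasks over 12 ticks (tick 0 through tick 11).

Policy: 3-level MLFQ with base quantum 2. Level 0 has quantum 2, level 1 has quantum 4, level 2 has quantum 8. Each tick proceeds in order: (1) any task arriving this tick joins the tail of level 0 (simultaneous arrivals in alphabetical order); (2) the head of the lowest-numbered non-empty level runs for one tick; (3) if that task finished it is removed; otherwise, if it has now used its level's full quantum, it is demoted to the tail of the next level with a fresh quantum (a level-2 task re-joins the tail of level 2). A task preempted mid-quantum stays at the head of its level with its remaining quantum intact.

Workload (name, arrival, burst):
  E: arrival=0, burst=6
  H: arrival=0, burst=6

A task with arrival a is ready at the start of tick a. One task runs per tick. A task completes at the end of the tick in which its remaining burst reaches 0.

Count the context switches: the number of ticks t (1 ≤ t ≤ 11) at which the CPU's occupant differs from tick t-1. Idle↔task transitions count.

t=0: L0/L1/L2 = EH/-/- → run E
t=1: L0/L1/L2 = EH/-/- → run E
t=2: L0/L1/L2 = H/E/- → run H
t=3: L0/L1/L2 = H/E/- → run H
t=4: L0/L1/L2 = -/EH/- → run E
t=5: L0/L1/L2 = -/EH/- → run E
t=6: L0/L1/L2 = -/EH/- → run E
t=7: L0/L1/L2 = -/EH/- → run E
t=8: L0/L1/L2 = -/H/- → run H
t=9: L0/L1/L2 = -/H/- → run H
t=10: L0/L1/L2 = -/H/- → run H
t=11: L0/L1/L2 = -/H/- → run H

context switches = 3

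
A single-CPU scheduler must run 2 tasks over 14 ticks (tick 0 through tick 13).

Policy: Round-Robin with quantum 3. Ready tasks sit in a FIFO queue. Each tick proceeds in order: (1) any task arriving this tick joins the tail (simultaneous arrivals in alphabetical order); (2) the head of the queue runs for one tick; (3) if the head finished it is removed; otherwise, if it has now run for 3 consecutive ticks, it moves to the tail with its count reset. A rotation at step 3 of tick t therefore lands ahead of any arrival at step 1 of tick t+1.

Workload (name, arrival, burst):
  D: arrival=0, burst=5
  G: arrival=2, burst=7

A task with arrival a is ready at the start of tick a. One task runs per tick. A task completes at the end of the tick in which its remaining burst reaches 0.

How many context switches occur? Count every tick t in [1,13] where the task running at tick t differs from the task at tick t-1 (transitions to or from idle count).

context switches = 4

t=0: queue=[D] q_used=0 → run D
t=1: queue=[D] q_used=1 → run D
t=2: queue=[D,G] q_used=2 → run D
t=3: queue=[G,D] q_used=0 → run G
t=4: queue=[G,D] q_used=1 → run G
t=5: queue=[G,D] q_used=2 → run G
t=6: queue=[D,G] q_used=0 → run D
t=7: queue=[D,G] q_used=1 → run D
t=8: queue=[G] q_used=0 → run G
t=9: queue=[G] q_used=1 → run G
t=10: queue=[G] q_used=2 → run G
t=11: queue=[G] q_used=0 → run G
t=12: (idle)
t=13: (idle)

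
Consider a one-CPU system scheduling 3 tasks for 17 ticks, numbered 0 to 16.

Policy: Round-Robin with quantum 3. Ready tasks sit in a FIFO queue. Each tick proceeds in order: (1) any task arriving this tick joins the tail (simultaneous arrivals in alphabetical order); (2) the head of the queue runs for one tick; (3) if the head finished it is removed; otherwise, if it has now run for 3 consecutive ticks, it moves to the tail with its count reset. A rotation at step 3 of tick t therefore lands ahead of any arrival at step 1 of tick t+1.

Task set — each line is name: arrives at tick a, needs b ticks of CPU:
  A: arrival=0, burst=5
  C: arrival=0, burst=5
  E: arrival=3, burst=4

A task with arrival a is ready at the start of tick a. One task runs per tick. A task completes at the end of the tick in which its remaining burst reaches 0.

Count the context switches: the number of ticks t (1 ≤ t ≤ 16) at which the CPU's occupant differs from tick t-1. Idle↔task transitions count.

context switches = 6

t=0: queue=[A,C] q_used=0 → run A
t=1: queue=[A,C] q_used=1 → run A
t=2: queue=[A,C] q_used=2 → run A
t=3: queue=[C,A,E] q_used=0 → run C
t=4: queue=[C,A,E] q_used=1 → run C
t=5: queue=[C,A,E] q_used=2 → run C
t=6: queue=[A,E,C] q_used=0 → run A
t=7: queue=[A,E,C] q_used=1 → run A
t=8: queue=[E,C] q_used=0 → run E
t=9: queue=[E,C] q_used=1 → run E
t=10: queue=[E,C] q_used=2 → run E
t=11: queue=[C,E] q_used=0 → run C
t=12: queue=[C,E] q_used=1 → run C
t=13: queue=[E] q_used=0 → run E
t=14: (idle)
t=15: (idle)
t=16: (idle)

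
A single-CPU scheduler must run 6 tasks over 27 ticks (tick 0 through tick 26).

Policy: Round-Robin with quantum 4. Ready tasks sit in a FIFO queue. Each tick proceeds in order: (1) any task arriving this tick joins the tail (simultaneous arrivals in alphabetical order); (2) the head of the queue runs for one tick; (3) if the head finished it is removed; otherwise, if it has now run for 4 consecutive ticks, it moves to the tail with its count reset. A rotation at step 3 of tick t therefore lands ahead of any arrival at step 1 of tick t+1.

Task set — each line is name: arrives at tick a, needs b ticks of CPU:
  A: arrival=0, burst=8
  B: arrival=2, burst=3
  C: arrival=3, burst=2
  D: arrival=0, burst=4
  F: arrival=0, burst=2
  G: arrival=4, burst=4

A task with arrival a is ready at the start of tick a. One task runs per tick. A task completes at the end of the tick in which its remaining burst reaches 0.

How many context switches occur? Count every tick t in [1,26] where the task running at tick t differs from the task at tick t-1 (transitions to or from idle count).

t=0: queue=[A,D,F] q_used=0 → run A
t=1: queue=[A,D,F] q_used=1 → run A
t=2: queue=[A,D,F,B] q_used=2 → run A
t=3: queue=[A,D,F,B,C] q_used=3 → run A
t=4: queue=[D,F,B,C,A,G] q_used=0 → run D
t=5: queue=[D,F,B,C,A,G] q_used=1 → run D
t=6: queue=[D,F,B,C,A,G] q_used=2 → run D
t=7: queue=[D,F,B,C,A,G] q_used=3 → run D
t=8: queue=[F,B,C,A,G] q_used=0 → run F
t=9: queue=[F,B,C,A,G] q_used=1 → run F
t=10: queue=[B,C,A,G] q_used=0 → run B
t=11: queue=[B,C,A,G] q_used=1 → run B
t=12: queue=[B,C,A,G] q_used=2 → run B
t=13: queue=[C,A,G] q_used=0 → run C
t=14: queue=[C,A,G] q_used=1 → run C
t=15: queue=[A,G] q_used=0 → run A
t=16: queue=[A,G] q_used=1 → run A
t=17: queue=[A,G] q_used=2 → run A
t=18: queue=[A,G] q_used=3 → run A
t=19: queue=[G] q_used=0 → run G
t=20: queue=[G] q_used=1 → run G
t=21: queue=[G] q_used=2 → run G
t=22: queue=[G] q_used=3 → run G
t=23: (idle)
t=24: (idle)
t=25: (idle)
t=26: (idle)

context switches = 7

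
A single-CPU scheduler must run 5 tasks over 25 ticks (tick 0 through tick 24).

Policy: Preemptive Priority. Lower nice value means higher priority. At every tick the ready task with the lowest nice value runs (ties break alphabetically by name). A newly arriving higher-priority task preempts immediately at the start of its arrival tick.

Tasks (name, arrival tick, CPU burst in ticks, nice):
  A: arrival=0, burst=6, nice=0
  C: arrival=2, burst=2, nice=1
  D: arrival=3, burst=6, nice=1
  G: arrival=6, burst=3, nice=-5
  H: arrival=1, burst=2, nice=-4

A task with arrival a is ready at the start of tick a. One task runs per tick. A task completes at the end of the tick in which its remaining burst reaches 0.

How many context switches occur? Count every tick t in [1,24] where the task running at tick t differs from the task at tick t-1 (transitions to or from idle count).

context switches = 7

t=0: ready={A} → run A
t=1: ready={A,H} → run H
t=2: ready={A,C,H} → run H
t=3: ready={A,C,D} → run A
t=4: ready={A,C,D} → run A
t=5: ready={A,C,D} → run A
t=6: ready={A,C,D,G} → run G
t=7: ready={A,C,D,G} → run G
t=8: ready={A,C,D,G} → run G
t=9: ready={A,C,D} → run A
t=10: ready={A,C,D} → run A
t=11: ready={C,D} → run C
t=12: ready={C,D} → run C
t=13: ready={D} → run D
t=14: ready={D} → run D
t=15: ready={D} → run D
t=16: ready={D} → run D
t=17: ready={D} → run D
t=18: ready={D} → run D
t=19: (idle)
t=20: (idle)
t=21: (idle)
t=22: (idle)
t=23: (idle)
t=24: (idle)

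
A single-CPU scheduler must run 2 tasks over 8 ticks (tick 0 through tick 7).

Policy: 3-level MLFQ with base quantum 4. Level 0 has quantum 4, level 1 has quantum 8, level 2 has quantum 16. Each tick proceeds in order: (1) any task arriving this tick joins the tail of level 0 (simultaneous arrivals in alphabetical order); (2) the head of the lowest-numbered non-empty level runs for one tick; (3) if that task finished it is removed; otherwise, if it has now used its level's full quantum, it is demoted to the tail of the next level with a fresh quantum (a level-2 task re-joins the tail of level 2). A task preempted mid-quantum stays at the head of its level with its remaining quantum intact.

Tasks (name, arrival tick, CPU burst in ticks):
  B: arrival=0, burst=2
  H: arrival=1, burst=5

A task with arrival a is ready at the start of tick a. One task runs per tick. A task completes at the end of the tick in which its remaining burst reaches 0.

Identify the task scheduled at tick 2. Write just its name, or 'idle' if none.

running at tick 2 = H

t=0: L0/L1/L2 = B/-/- → run B
t=1: L0/L1/L2 = BH/-/- → run B
t=2: L0/L1/L2 = H/-/- → run H
t=3: L0/L1/L2 = H/-/- → run H
t=4: L0/L1/L2 = H/-/- → run H
t=5: L0/L1/L2 = H/-/- → run H
t=6: L0/L1/L2 = -/H/- → run H
t=7: (idle)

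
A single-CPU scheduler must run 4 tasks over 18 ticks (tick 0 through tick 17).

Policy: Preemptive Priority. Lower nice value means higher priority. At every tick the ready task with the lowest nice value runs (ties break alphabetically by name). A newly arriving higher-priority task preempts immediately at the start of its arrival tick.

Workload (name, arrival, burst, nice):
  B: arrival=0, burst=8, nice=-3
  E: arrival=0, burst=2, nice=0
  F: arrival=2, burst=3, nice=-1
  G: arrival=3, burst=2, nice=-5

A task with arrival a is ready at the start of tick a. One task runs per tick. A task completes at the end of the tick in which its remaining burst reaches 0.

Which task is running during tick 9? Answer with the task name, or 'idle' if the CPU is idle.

running at tick 9 = B

t=0: ready={B,E} → run B
t=1: ready={B,E} → run B
t=2: ready={B,E,F} → run B
t=3: ready={B,E,F,G} → run G
t=4: ready={B,E,F,G} → run G
t=5: ready={B,E,F} → run B
t=6: ready={B,E,F} → run B
t=7: ready={B,E,F} → run B
t=8: ready={B,E,F} → run B
t=9: ready={B,E,F} → run B
t=10: ready={E,F} → run F
t=11: ready={E,F} → run F
t=12: ready={E,F} → run F
t=13: ready={E} → run E
t=14: ready={E} → run E
t=15: (idle)
t=16: (idle)
t=17: (idle)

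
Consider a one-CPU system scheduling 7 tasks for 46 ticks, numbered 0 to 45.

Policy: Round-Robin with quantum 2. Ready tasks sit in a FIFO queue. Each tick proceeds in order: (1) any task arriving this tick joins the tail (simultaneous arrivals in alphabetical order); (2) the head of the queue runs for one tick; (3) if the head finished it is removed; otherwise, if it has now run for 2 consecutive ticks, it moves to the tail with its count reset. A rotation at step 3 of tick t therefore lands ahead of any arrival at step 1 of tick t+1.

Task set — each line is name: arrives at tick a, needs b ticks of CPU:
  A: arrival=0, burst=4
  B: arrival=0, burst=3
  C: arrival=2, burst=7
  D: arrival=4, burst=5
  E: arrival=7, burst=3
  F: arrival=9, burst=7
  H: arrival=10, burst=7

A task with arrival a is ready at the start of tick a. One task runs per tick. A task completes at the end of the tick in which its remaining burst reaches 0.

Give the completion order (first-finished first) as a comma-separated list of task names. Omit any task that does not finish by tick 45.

completion order = A, B, E, D, C, F, H

t=0: queue=[A,B] q_used=0 → run A
t=1: queue=[A,B] q_used=1 → run A
t=2: queue=[B,A,C] q_used=0 → run B
t=3: queue=[B,A,C] q_used=1 → run B
t=4: queue=[A,C,B,D] q_used=0 → run A
t=5: queue=[A,C,B,D] q_used=1 → run A
t=6: queue=[C,B,D] q_used=0 → run C
t=7: queue=[C,B,D,E] q_used=1 → run C
t=8: queue=[B,D,E,C] q_used=0 → run B
t=9: queue=[D,E,C,F] q_used=0 → run D
t=10: queue=[D,E,C,F,H] q_used=1 → run D
t=11: queue=[E,C,F,H,D] q_used=0 → run E
t=12: queue=[E,C,F,H,D] q_used=1 → run E
t=13: queue=[C,F,H,D,E] q_used=0 → run C
t=14: queue=[C,F,H,D,E] q_used=1 → run C
t=15: queue=[F,H,D,E,C] q_used=0 → run F
t=16: queue=[F,H,D,E,C] q_used=1 → run F
t=17: queue=[H,D,E,C,F] q_used=0 → run H
t=18: queue=[H,D,E,C,F] q_used=1 → run H
t=19: queue=[D,E,C,F,H] q_used=0 → run D
t=20: queue=[D,E,C,F,H] q_used=1 → run D
t=21: queue=[E,C,F,H,D] q_used=0 → run E
t=22: queue=[C,F,H,D] q_used=0 → run C
t=23: queue=[C,F,H,D] q_used=1 → run C
t=24: queue=[F,H,D,C] q_used=0 → run F
t=25: queue=[F,H,D,C] q_used=1 → run F
t=26: queue=[H,D,C,F] q_used=0 → run H
t=27: queue=[H,D,C,F] q_used=1 → run H
t=28: queue=[D,C,F,H] q_used=0 → run D
t=29: queue=[C,F,H] q_used=0 → run C
t=30: queue=[F,H] q_used=0 → run F
t=31: queue=[F,H] q_used=1 → run F
t=32: queue=[H,F] q_used=0 → run H
t=33: queue=[H,F] q_used=1 → run H
t=34: queue=[F,H] q_used=0 → run F
t=35: queue=[H] q_used=0 → run H
t=36: (idle)
t=37: (idle)
t=38: (idle)
t=39: (idle)
t=40: (idle)
t=41: (idle)
t=42: (idle)
t=43: (idle)
t=44: (idle)
t=45: (idle)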